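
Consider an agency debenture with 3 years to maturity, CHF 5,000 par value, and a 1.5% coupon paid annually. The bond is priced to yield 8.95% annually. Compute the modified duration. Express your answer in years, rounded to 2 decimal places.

Periodic yield y = 0.0895. First find Macaulay duration:
  t   CF        PV=CF/(1+0.0895)^t    t·PV
  1        75.00        68.8389        68.8389
  2        75.00        63.1840       126.3679
  3     5,075.00     3,924.2290    11,772.6870
  Σ                  4,056.2519    11,967.8938
P = 4,056.2519; Macaulay duration = 11,967.8938 / 4,056.2519 = 2.95048 years.
Modified duration = D_Mac / (1 + y) = 2.95048 / 1.0895 = 2.70811 years.

2.71 years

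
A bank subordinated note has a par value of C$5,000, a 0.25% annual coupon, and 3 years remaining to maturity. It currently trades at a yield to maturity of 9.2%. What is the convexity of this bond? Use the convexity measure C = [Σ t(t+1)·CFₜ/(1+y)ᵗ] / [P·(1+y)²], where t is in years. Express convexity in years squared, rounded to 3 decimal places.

10.025

With y = 0.092:
  t   CF        PV=CF/(1+0.092)^t    t·PV        t(t+1)·PV
  1        12.50        11.4469        11.4469          22.8938
  2        12.50        10.4825        20.9650          62.8950
  3     5,012.50     3,849.3418    11,548.0253      46,192.1010
  Σ                  3,871.2711    11,580.4371      46,277.8898
P = 3,871.2711.
Convexity = Σ t(t+1)·PV / [P·(1+y)²] = 46,277.8898 / (3,871.2711 × 1.192464) = 10.02478.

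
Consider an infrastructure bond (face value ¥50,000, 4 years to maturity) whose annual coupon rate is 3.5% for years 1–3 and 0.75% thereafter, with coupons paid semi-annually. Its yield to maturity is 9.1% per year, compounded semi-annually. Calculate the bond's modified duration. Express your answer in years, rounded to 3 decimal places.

Periodic yield y = 0.0455. First find Macaulay duration:
  t   CF        PV=CF/(1+0.0455)^t    t·PV
  1       875.00       836.9201       836.9201
  2       875.00       800.4975     1,600.9950
  3       875.00       765.6600     2,296.9799
  4       875.00       732.3386     2,929.3543
  5       875.00       700.4673     3,502.3365
  6       875.00       669.9831     4,019.8984
  7       187.50       137.3198       961.2383
  8    50,187.50    35,156.3084   281,250.4671
  Σ                 39,799.4947   297,398.1896
P = 39,799.4947; Macaulay duration = 297,398.1896 / 39,799.4947 = 7.47241 half-year periods = 3.73621 years.
Modified duration = D_Mac / (1 + y) = 3.73621 / 1.0455 = 3.57361 years.

3.574 years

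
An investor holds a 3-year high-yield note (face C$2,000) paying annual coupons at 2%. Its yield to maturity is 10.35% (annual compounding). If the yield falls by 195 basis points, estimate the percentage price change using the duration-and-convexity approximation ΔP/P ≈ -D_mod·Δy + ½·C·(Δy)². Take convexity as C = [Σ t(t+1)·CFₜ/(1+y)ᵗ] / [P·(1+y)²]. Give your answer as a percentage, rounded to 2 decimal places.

+5.37%

With y = 0.1035:
  t   CF        PV=CF/(1+0.1035)^t    t·PV        t(t+1)·PV
  1        40.00        36.2483        36.2483          72.4966
  2        40.00        32.8485        65.6970         197.0909
  3     2,040.00     1,518.1447     4,554.4340      18,217.7359
  Σ                  1,587.2414     4,656.3792      18,487.3234
P = 1,587.2414; D_Mac = 2.93363 yrs; D_mod = 2.65848 yrs; C = 9.56503.
Duration effect: -2.65848 × (-0.0195) = +0.051840
Convexity effect: 0.5 × 9.56503 × (-0.0195)² = +0.0018186
ΔP/P ≈ +0.051840 + 0.0018186 = +0.053659 = +5.3659%.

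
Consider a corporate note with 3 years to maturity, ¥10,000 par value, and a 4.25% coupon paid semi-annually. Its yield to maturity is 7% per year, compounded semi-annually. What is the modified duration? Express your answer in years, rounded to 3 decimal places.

Periodic yield y = 0.035. First find Macaulay duration:
  t   CF        PV=CF/(1+0.035)^t    t·PV
  1       212.50       205.3140       205.3140
  2       212.50       198.3710       396.7420
  3       212.50       191.6628       574.9885
  4       212.50       185.1815       740.7259
  5       212.50       178.9193       894.5965
  6    10,212.50     8,307.8753    49,847.2520
  Σ                  9,267.3240    52,659.6189
P = 9,267.3240; Macaulay duration = 52,659.6189 / 9,267.3240 = 5.68229 half-year periods = 2.84114 years.
Modified duration = D_Mac / (1 + y) = 2.84114 / 1.035 = 2.74507 years.

2.745 years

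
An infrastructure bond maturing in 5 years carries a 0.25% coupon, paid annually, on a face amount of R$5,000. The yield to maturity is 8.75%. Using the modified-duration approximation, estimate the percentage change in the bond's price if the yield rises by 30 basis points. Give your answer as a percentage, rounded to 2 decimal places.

-1.37%

Periodic yield y = 0.0875. Modified duration first:
  t   CF        PV=CF/(1+0.0875)^t    t·PV
  1        12.50        11.4943        11.4943
  2        12.50        10.5694        21.1389
  3        12.50         9.7190        29.1570
  4        12.50         8.9370        35.7481
  5     5,012.50     3,295.3994    16,476.9970
  Σ                  3,336.1191    16,574.5352
P = 3,336.1191; D_Mac = 4.96821 yrs; D_mod = 4.96821/(1+0.0875) = 4.56847 yrs.
ΔP/P ≈ -D_mod · Δy = -4.56847 × (+0.003) = -0.013705 = -1.3705%.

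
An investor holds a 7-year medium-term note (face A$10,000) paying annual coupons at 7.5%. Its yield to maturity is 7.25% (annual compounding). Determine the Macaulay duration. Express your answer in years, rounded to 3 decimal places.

5.703 years

Periodic yield y = 0.0725. Discount each cash flow and weight by its year:
  t   CF        PV=CF/(1+0.0725)^t    t·PV
  1       750.00       699.3007       699.3007
  2       750.00       652.0286     1,304.0572
  3       750.00       607.9521     1,823.8563
  4       750.00       566.8551     2,267.4204
  5       750.00       528.5362     2,642.6811
  6       750.00       492.8077     2,956.8460
  7    10,750.00     6,586.0854    46,102.5978
  Σ                 10,133.5658    57,796.7596
Price P = Σ PV = 10,133.5658.
Macaulay duration = Σ(t·PV) / P = 57,796.7596 / 10,133.5658 = 5.70350 years.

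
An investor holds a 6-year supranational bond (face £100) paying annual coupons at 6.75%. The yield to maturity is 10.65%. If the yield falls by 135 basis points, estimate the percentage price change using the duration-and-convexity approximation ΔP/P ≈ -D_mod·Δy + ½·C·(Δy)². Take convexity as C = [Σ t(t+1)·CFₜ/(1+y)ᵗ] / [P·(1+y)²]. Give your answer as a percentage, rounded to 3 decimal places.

With y = 0.1065:
  t   CF        PV=CF/(1+0.1065)^t    t·PV        t(t+1)·PV
  1         6.75         6.1003         6.1003          12.2006
  2         6.75         5.5132        11.0263          33.0790
  3         6.75         4.9825        14.9476          59.7903
  4         6.75         4.5030        18.0118          90.0592
  5         6.75         4.0696        20.3478         122.0866
  6       106.75        58.1647       348.9881       2,442.9167
  Σ                     83.3332       419.4219       2,760.1324
P = 83.3332; D_Mac = 5.03307 yrs; D_mod = 4.54864 yrs; C = 27.05260.
Duration effect: -4.54864 × (-0.0135) = +0.061407
Convexity effect: 0.5 × 27.05260 × (-0.0135)² = +0.0024652
ΔP/P ≈ +0.061407 + 0.0024652 = +0.063872 = +6.3872%.

+6.387%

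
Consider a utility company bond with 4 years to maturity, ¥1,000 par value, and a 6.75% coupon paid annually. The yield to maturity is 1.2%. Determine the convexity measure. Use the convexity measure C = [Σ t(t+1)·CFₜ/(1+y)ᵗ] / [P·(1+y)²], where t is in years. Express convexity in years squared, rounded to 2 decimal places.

With y = 0.012:
  t   CF        PV=CF/(1+0.012)^t    t·PV        t(t+1)·PV
  1        67.50        66.6996        66.6996         133.3992
  2        67.50        65.9087       131.8174         395.4522
  3        67.50        65.1272       195.3815         781.5261
  4     1,067.50     1,017.7611     4,071.0443      20,355.2213
  Σ                  1,215.4965     4,464.9428      21,665.5988
P = 1,215.4965.
Convexity = Σ t(t+1)·PV / [P·(1+y)²] = 21,665.5988 / (1,215.4965 × 1.024144) = 17.40428.

17.40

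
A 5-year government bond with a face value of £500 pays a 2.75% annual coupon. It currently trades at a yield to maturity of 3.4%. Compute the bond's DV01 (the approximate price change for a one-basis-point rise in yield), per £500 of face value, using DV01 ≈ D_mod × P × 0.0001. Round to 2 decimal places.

£0.22

Periodic yield y = 0.034.
  t   CF        PV=CF/(1+0.034)^t    t·PV
  1        13.75        13.2979        13.2979
  2        13.75        12.8606        25.7212
  3        13.75        12.4377        37.3132
  4        13.75        12.0288        48.1150
  5       513.75       434.6595     2,173.2973
  Σ                    485.2844     2,297.7446
P = 485.2844; D_Mac = 4.73484 yrs; D_mod = 4.57915 yrs.
DV01 ≈ 4.57915 × 485.2844 × 0.0001 = 0.222219.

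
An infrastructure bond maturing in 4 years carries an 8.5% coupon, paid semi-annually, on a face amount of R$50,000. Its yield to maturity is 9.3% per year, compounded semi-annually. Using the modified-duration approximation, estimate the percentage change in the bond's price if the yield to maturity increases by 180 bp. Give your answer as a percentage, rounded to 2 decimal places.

-5.96%

Periodic yield y = 0.0465. Modified duration first:
  t   CF        PV=CF/(1+0.0465)^t    t·PV
  1     2,125.00     2,030.5781     2,030.5781
  2     2,125.00     1,940.3518     3,880.7035
  3     2,125.00     1,854.1345     5,562.4035
  4     2,125.00     1,771.7482     7,086.9929
  5     2,125.00     1,693.0227     8,465.1133
  6     2,125.00     1,617.7952     9,706.7711
  7     2,125.00     1,545.9104    10,821.3725
  8    52,125.00    36,235.3288   289,882.6305
  Σ                 48,688.8696   337,436.5654
P = 48,688.8696; D_Mac = 6.93047 half-year periods = 3.46523 yrs; D_mod = 3.46523/(1+0.0465) = 3.31126 yrs.
ΔP/P ≈ -D_mod · Δy = -3.31126 × (+0.018) = -0.059603 = -5.9603%.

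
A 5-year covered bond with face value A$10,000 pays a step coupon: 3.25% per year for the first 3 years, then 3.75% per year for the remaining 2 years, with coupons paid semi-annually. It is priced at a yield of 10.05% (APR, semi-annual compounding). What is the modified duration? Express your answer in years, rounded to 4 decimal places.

4.3612 years

Periodic yield y = 0.05025. First find Macaulay duration:
  t   CF        PV=CF/(1+0.05025)^t    t·PV
  1       162.50       154.7251       154.7251
  2       162.50       147.3221       294.6443
  3       162.50       140.2734       420.8202
  4       162.50       133.5619       534.2476
  5       162.50       127.1715       635.8577
  6       162.50       121.0869       726.5215
  7       187.50       133.0309       931.2161
  8       187.50       126.6659     1,013.3273
  9       187.50       120.6055     1,085.4494
  10   10,187.50     6,239.3697    62,393.6970
  Σ                  7,443.8129    68,190.5061
P = 7,443.8129; Macaulay duration = 68,190.5061 / 7,443.8129 = 9.16070 half-year periods = 4.58035 years.
Modified duration = D_Mac / (1 + y) = 4.58035 / 1.05025 = 4.36120 years.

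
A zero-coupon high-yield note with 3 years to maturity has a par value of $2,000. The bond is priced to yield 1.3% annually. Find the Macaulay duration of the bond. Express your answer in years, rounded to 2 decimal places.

3.00 years

A zero-coupon bond has a single cash flow at maturity, so its Macaulay duration equals its maturity: 3 years.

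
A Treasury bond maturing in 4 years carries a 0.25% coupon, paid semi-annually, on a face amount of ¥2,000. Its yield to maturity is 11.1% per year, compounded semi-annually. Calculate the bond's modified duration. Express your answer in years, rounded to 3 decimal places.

3.768 years

Periodic yield y = 0.0555. First find Macaulay duration:
  t   CF        PV=CF/(1+0.0555)^t    t·PV
  1         2.50         2.3685         2.3685
  2         2.50         2.2440         4.4880
  3         2.50         2.1260         6.3780
  4         2.50         2.0142         8.0569
  5         2.50         1.9083         9.5415
  6         2.50         1.8080        10.8478
  7         2.50         1.7129        11.9903
  8     2,002.50     1,299.8901    10,399.1205
  Σ                  1,314.0720    10,452.7916
P = 1,314.0720; Macaulay duration = 10,452.7916 / 1,314.0720 = 7.95450 half-year periods = 3.97725 years.
Modified duration = D_Mac / (1 + y) = 3.97725 / 1.0555 = 3.76812 years.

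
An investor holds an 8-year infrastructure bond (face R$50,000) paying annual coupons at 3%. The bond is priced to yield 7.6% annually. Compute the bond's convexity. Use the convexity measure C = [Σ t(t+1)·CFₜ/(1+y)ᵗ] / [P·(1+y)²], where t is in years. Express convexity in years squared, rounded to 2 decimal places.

52.73

With y = 0.076:
  t   CF        PV=CF/(1+0.076)^t    t·PV        t(t+1)·PV
  1     1,500.00     1,394.0520     1,394.0520       2,788.1041
  2     1,500.00     1,295.5874     2,591.1748       7,773.5244
  3     1,500.00     1,204.0775     3,612.2325      14,448.9301
  4     1,500.00     1,119.0311     4,476.1246      22,380.6229
  5     1,500.00     1,039.9918     5,199.9588      31,199.7531
  6     1,500.00       966.5351     5,799.2106      40,594.4743
  7     1,500.00       898.2668     6,287.8678      50,302.9421
  8    51,500.00    28,662.1694   229,297.3552   2,063,676.1965
  Σ                 36,579.7112   258,657.9764   2,233,164.5475
P = 36,579.7112.
Convexity = Σ t(t+1)·PV / [P·(1+y)²] = 2,233,164.5475 / (36,579.7112 × 1.157776) = 52.72977.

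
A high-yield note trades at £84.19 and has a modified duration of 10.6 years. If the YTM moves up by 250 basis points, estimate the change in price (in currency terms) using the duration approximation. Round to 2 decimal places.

Duration approximation: ΔP/P ≈ -D_mod · Δy = -10.6 × (+0.025) = -0.265000.
ΔP ≈ 84.19 × (-0.265000) = -22.31035.

-£22.31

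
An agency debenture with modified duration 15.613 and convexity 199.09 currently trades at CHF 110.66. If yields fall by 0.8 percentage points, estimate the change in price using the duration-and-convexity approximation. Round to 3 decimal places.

Duration effect: -D_mod·Δy = -15.613 × (-0.008) = +0.124904
Convexity effect: ½·C·(Δy)² = 0.5 × 199.09 × (-0.008)² = +0.00637088
ΔP/P ≈ +0.124904 + 0.00637088 = +0.13127488
ΔP ≈ 110.66 × (+0.13127488) = +14.5268782208.

+CHF 14.527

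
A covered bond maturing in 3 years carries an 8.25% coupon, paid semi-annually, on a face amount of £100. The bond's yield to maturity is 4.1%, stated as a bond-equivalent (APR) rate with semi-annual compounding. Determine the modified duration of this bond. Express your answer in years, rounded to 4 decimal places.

2.6806 years

Periodic yield y = 0.0205. First find Macaulay duration:
  t   CF        PV=CF/(1+0.0205)^t    t·PV
  1        4.125         4.0421         4.0421
  2        4.125         3.9609         7.9219
  3        4.125         3.8814        11.6441
  4        4.125         3.8034        15.2136
  5        4.125         3.7270        18.6350
  6      104.125        92.1885       553.1313
  Σ                    111.6034       610.5880
P = 111.6034; Macaulay duration = 610.5880 / 111.6034 = 5.47105 half-year periods = 2.73553 years.
Modified duration = D_Mac / (1 + y) = 2.73553 / 1.0205 = 2.68057 years.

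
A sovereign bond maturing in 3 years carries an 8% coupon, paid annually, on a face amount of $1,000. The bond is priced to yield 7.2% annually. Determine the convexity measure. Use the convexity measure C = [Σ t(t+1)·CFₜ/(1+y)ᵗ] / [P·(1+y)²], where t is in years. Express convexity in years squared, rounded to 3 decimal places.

With y = 0.072:
  t   CF        PV=CF/(1+0.072)^t    t·PV        t(t+1)·PV
  1        80.00        74.6269        74.6269         149.2537
  2        80.00        69.6146       139.2292         417.6877
  3     1,080.00       876.6766     2,630.0297      10,520.1188
  Σ                  1,020.9180     2,843.8858      11,087.0602
P = 1,020.9180.
Convexity = Σ t(t+1)·PV / [P·(1+y)²] = 11,087.0602 / (1,020.9180 × 1.149184) = 9.45009.

9.450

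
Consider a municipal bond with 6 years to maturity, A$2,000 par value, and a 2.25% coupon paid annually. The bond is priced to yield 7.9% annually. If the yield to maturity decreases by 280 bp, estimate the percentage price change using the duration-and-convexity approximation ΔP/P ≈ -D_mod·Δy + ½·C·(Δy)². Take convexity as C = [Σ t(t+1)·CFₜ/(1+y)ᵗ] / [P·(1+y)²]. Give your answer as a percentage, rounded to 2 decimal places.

+15.87%

With y = 0.079:
  t   CF        PV=CF/(1+0.079)^t    t·PV        t(t+1)·PV
  1        45.00        41.7053        41.7053          83.4106
  2        45.00        38.6518        77.3036         231.9107
  3        45.00        35.8219       107.4656         429.8624
  4        45.00        33.1991       132.7965         663.9826
  5        45.00        30.7684       153.8421         923.0528
  6     2,045.00     1,295.8796     7,775.2774      54,426.9421
  Σ                  1,476.0261     8,288.3906      56,759.1612
P = 1,476.0261; D_Mac = 5.61534 yrs; D_mod = 5.20421 yrs; C = 33.02928.
Duration effect: -5.20421 × (-0.028) = +0.145718
Convexity effect: 0.5 × 33.02928 × (-0.028)² = +0.0129475
ΔP/P ≈ +0.145718 + 0.0129475 = +0.158665 = +15.8665%.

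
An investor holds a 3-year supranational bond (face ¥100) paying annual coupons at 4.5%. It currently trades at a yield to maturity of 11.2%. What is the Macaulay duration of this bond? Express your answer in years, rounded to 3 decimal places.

2.860 years

Periodic yield y = 0.112. Discount each cash flow and weight by its year:
  t   CF        PV=CF/(1+0.112)^t    t·PV
  1         4.50         4.0468         4.0468
  2         4.50         3.6392         7.2783
  3       104.50        75.9980       227.9939
  Σ                     83.6839       239.3190
Price P = Σ PV = 83.6839.
Macaulay duration = Σ(t·PV) / P = 239.3190 / 83.6839 = 2.85980 years.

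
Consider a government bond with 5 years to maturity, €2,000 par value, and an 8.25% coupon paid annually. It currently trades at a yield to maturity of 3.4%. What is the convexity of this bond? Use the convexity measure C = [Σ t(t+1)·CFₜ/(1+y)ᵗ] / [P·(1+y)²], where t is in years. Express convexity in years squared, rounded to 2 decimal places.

23.34

With y = 0.034:
  t   CF        PV=CF/(1+0.034)^t    t·PV        t(t+1)·PV
  1       165.00       159.5745       159.5745         319.1489
  2       165.00       154.3273       308.6547         925.9640
  3       165.00       149.2527       447.7582       1,791.0329
  4       165.00       144.3450       577.3801       2,886.9003
  5     2,165.00     1,831.7036     9,158.5182      54,951.1090
  Σ                  2,439.2032    10,651.8856      60,874.1552
P = 2,439.2032.
Convexity = Σ t(t+1)·PV / [P·(1+y)²] = 60,874.1552 / (2,439.2032 × 1.069156) = 23.34231.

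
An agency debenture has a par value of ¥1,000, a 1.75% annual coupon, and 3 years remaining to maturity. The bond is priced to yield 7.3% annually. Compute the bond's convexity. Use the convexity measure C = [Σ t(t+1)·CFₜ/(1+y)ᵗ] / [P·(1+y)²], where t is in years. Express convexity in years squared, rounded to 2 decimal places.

With y = 0.073:
  t   CF        PV=CF/(1+0.073)^t    t·PV        t(t+1)·PV
  1        17.50        16.3094        16.3094          32.6188
  2        17.50        15.1998        30.3997          91.1990
  3     1,017.50       823.6359     2,470.9076       9,883.6304
  Σ                    855.1451     2,517.6167      10,007.4482
P = 855.1451.
Convexity = Σ t(t+1)·PV / [P·(1+y)²] = 10,007.4482 / (855.1451 × 1.151329) = 10.16445.

10.16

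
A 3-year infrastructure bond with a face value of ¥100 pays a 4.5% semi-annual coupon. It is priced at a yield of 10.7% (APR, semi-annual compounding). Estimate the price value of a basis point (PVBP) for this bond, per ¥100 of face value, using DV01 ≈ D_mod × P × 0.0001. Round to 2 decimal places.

Periodic yield y = 0.0535.
  t   CF        PV=CF/(1+0.0535)^t    t·PV
  1         2.25         2.1357         2.1357
  2         2.25         2.0273         4.0546
  3         2.25         1.9243         5.7730
  4         2.25         1.8266         7.3064
  5         2.25         1.7338         8.6692
  6       102.25        74.7922       448.7530
  Σ                     84.4400       476.6919
P = 84.4400; D_Mac = 5.64534 half-year periods = 2.82267 yrs; D_mod = 2.67932 yrs.
DV01 ≈ 2.67932 × 84.4400 × 0.0001 = 0.022624.

¥0.02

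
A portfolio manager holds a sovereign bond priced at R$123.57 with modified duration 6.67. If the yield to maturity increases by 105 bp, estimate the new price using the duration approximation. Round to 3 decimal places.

Duration approximation: ΔP/P ≈ -D_mod · Δy = -6.67 × (+0.0105) = -0.070035.
New price ≈ 123.57 × (1 - 0.070035) = 114.91577505.

R$114.916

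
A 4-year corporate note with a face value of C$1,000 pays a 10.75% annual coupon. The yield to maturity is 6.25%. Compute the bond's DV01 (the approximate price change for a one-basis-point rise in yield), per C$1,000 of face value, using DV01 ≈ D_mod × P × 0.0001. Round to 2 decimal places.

Periodic yield y = 0.0625.
  t   CF        PV=CF/(1+0.0625)^t    t·PV
  1       107.50       101.1765       101.1765
  2       107.50        95.2249       190.4498
  3       107.50        89.6234       268.8703
  4     1,107.50       869.0164     3,476.0657
  Σ                  1,155.0412     4,036.5623
P = 1,155.0412; D_Mac = 3.49473 yrs; D_mod = 3.28916 yrs.
DV01 ≈ 3.28916 × 1,155.0412 × 0.0001 = 0.379912.

C$0.38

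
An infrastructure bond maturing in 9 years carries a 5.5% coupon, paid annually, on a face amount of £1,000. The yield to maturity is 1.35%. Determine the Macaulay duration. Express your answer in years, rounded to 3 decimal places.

Periodic yield y = 0.0135. Discount each cash flow and weight by its year:
  t   CF        PV=CF/(1+0.0135)^t    t·PV
  1        55.00        54.2674        54.2674
  2        55.00        53.5445       107.0891
  3        55.00        52.8313       158.4939
  4        55.00        52.1276       208.5104
  5        55.00        51.4332       257.1662
  6        55.00        50.7481       304.4889
  7        55.00        50.0722       350.5052
  8        55.00        49.4052       395.2416
  9     1,055.00       935.0583     8,415.5246
  Σ                  1,349.4879    10,251.2872
Price P = Σ PV = 1,349.4879.
Macaulay duration = Σ(t·PV) / P = 10,251.2872 / 1,349.4879 = 7.59643 years.

7.596 years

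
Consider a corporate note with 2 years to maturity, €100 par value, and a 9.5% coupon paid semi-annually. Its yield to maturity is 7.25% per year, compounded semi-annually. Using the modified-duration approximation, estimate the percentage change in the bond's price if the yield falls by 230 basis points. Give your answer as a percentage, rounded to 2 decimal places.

+4.15%

Periodic yield y = 0.03625. Modified duration first:
  t   CF        PV=CF/(1+0.03625)^t    t·PV
  1         4.75         4.5838         4.5838
  2         4.75         4.4235         8.8470
  3         4.75         4.2687        12.8062
  4       104.75        90.8439       363.3757
  Σ                    104.1200       389.6127
P = 104.1200; D_Mac = 3.74196 half-year periods = 1.87098 yrs; D_mod = 1.87098/(1+0.03625) = 1.80553 yrs.
ΔP/P ≈ -D_mod · Δy = -1.80553 × (-0.023) = +0.041527 = +4.1527%.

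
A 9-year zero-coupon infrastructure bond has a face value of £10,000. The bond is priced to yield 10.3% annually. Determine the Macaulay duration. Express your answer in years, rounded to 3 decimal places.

9.000 years

A zero-coupon bond has a single cash flow at maturity, so its Macaulay duration equals its maturity: 9 years.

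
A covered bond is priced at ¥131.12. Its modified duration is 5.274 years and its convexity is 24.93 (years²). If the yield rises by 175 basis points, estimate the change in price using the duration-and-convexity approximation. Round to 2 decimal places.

-¥11.60

Duration effect: -D_mod·Δy = -5.274 × (+0.0175) = -0.092295
Convexity effect: ½·C·(Δy)² = 0.5 × 24.93 × (0.0175)² = +0.00381740625
ΔP/P ≈ -0.092295 + 0.00381740625 = -0.08847759375
ΔP ≈ 131.12 × (-0.08847759375) = -11.6011820925.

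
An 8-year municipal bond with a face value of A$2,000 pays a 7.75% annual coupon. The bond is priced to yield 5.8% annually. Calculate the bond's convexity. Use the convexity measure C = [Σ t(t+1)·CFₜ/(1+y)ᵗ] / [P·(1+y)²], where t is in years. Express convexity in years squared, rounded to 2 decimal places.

46.97

With y = 0.058:
  t   CF        PV=CF/(1+0.058)^t    t·PV        t(t+1)·PV
  1       155.00       146.5028       146.5028         293.0057
  2       155.00       138.4715       276.9430         830.8289
  3       155.00       130.8804       392.6413       1,570.5651
  4       155.00       123.7055       494.8220       2,474.1101
  5       155.00       116.9239       584.6196       3,507.7175
  6       155.00       110.5141       663.0846       4,641.5922
  7       155.00       104.4557       731.1897       5,849.5176
  8     2,155.00     1,372.6567    10,981.2536      98,831.2821
  Σ                  2,244.1106    14,271.0566     117,998.6192
P = 2,244.1106.
Convexity = Σ t(t+1)·PV / [P·(1+y)²] = 117,998.6192 / (2,244.1106 × 1.119364) = 46.97441.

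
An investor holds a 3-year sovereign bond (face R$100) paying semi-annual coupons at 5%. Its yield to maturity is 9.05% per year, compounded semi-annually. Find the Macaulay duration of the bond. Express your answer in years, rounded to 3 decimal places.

Periodic yield y = 0.04525. Discount each cash flow and weight by its period:
  t   CF        PV=CF/(1+0.04525)^t    t·PV
  1         2.50         2.3918         2.3918
  2         2.50         2.2882         4.5765
  3         2.50         2.1892         6.5675
  4         2.50         2.0944         8.3776
  5         2.50         2.0037        10.0186
  6       102.50        78.5964       471.5786
  Σ                     89.5637       503.5106
Price P = Σ PV = 89.5637.
Macaulay duration = Σ(t·PV) / P = 503.5106 / 89.5637 = 5.62181 half-year periods.
In years: 5.62181 / 2 = 2.81091 years.

2.811 years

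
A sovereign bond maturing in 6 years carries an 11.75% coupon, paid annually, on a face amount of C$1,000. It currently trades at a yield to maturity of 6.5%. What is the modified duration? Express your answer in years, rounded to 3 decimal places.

4.491 years

Periodic yield y = 0.065. First find Macaulay duration:
  t   CF        PV=CF/(1+0.065)^t    t·PV
  1       117.50       110.3286       110.3286
  2       117.50       103.5950       207.1899
  3       117.50        97.2723       291.8168
  4       117.50        91.3355       365.3419
  5       117.50        85.7610       428.8050
  6     1,117.50       765.8609     4,595.1653
  Σ                  1,254.1532     5,998.6475
P = 1,254.1532; Macaulay duration = 5,998.6475 / 1,254.1532 = 4.78303 years.
Modified duration = D_Mac / (1 + y) = 4.78303 / 1.065 = 4.49110 years.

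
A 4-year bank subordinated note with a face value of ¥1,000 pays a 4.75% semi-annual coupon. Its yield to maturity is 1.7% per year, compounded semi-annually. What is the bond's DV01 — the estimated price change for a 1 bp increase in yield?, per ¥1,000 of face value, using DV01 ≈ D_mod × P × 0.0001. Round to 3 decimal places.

Periodic yield y = 0.0085.
  t   CF        PV=CF/(1+0.0085)^t    t·PV
  1        23.75        23.5498        23.5498
  2        23.75        23.3513        46.7027
  3        23.75        23.1545        69.4636
  4        23.75        22.9594        91.8375
  5        23.75        22.7659       113.8293
  6        23.75        22.5740       135.4439
  7        23.75        22.3837       156.6861
  8     1,023.75       956.7241     7,653.7925
  Σ                  1,117.4627     8,291.3053
P = 1,117.4627; D_Mac = 7.41976 half-year periods = 3.70988 yrs; D_mod = 3.67861 yrs.
DV01 ≈ 3.67861 × 1,117.4627 × 0.0001 = 0.411071.

¥0.411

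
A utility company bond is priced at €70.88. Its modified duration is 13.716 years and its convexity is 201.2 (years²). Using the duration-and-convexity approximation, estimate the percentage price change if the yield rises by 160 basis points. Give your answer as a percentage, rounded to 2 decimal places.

-19.37%

Duration effect: -D_mod·Δy = -13.716 × (+0.016) = -0.219456
Convexity effect: ½·C·(Δy)² = 0.5 × 201.2 × (0.016)² = +0.0257536
ΔP/P ≈ -0.219456 + 0.0257536 = -0.1937024
= -19.37024%.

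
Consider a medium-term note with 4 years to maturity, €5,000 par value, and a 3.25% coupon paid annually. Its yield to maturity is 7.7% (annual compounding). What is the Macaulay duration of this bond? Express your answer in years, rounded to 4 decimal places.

Periodic yield y = 0.077. Discount each cash flow and weight by its year:
  t   CF        PV=CF/(1+0.077)^t    t·PV
  1       162.50       150.8821       150.8821
  2       162.50       140.0948       280.1896
  3       162.50       130.0787       390.2362
  4     5,162.50     3,837.0482    15,348.1927
  Σ                  4,258.1038    16,169.5005
Price P = Σ PV = 4,258.1038.
Macaulay duration = Σ(t·PV) / P = 16,169.5005 / 4,258.1038 = 3.79735 years.

3.7973 years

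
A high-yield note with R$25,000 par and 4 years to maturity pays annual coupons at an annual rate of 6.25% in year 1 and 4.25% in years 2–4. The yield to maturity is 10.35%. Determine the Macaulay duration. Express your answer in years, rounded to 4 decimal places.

3.6716 years

Periodic yield y = 0.1035. Discount each cash flow and weight by its year:
  t   CF        PV=CF/(1+0.1035)^t    t·PV
  1     1,562.50     1,415.9493     1,415.9493
  2     1,062.50       872.5378     1,745.0757
  3     1,062.50       790.7003     2,372.1010
  4    26,062.50    17,576.2703    70,305.0811
  Σ                 20,655.4577    75,838.2070
Price P = Σ PV = 20,655.4577.
Macaulay duration = Σ(t·PV) / P = 75,838.2070 / 20,655.4577 = 3.67158 years.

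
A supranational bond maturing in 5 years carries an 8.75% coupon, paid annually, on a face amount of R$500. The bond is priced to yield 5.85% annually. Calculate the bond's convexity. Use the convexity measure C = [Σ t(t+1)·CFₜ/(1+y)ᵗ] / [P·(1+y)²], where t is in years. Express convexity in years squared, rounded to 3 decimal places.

With y = 0.0585:
  t   CF        PV=CF/(1+0.0585)^t    t·PV        t(t+1)·PV
  1        43.75        41.3321        41.3321          82.6641
  2        43.75        39.0478        78.0956         234.2867
  3        43.75        36.8897       110.6692         442.6768
  4        43.75        34.8509       139.4038         697.0190
  5       543.75       409.2088     2,046.0440      12,276.2638
  Σ                    561.3293     2,415.5446      13,732.9104
P = 561.3293.
Convexity = Σ t(t+1)·PV / [P·(1+y)²] = 13,732.9104 / (561.3293 × 1.120422) = 21.83550.

21.835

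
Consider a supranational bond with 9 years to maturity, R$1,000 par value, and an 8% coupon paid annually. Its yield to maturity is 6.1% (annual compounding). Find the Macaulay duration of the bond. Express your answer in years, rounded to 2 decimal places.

6.89 years

Periodic yield y = 0.061. Discount each cash flow and weight by its year:
  t   CF        PV=CF/(1+0.061)^t    t·PV
  1        80.00        75.4006        75.4006
  2        80.00        71.0656       142.1311
  3        80.00        66.9798       200.9394
  4        80.00        63.1289       252.5157
  5        80.00        59.4995       297.4973
  6        80.00        56.0787       336.4720
  7        80.00        52.8545       369.9818
  8        80.00        49.8158       398.5262
  9     1,080.00       633.8483     5,704.6343
  Σ                  1,128.6716     7,778.0985
Price P = Σ PV = 1,128.6716.
Macaulay duration = Σ(t·PV) / P = 7,778.0985 / 1,128.6716 = 6.89137 years.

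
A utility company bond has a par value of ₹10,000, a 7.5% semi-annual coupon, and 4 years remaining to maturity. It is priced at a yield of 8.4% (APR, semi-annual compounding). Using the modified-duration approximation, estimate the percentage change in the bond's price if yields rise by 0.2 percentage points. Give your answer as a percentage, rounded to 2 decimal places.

Periodic yield y = 0.042. Modified duration first:
  t   CF        PV=CF/(1+0.042)^t    t·PV
  1       375.00       359.8848       359.8848
  2       375.00       345.3789       690.7578
  3       375.00       331.4577       994.3731
  4       375.00       318.0976     1,272.3904
  5       375.00       305.2760     1,526.3800
  6       375.00       292.9712     1,757.8273
  7       375.00       281.1624     1,968.1368
  8    10,375.00     7,465.2843    59,722.2747
  Σ                  9,699.5130    68,292.0250
P = 9,699.5130; D_Mac = 7.04077 half-year periods = 3.52038 yrs; D_mod = 3.52038/(1+0.042) = 3.37849 yrs.
ΔP/P ≈ -D_mod · Δy = -3.37849 × (+0.002) = -0.006757 = -0.6757%.

-0.68%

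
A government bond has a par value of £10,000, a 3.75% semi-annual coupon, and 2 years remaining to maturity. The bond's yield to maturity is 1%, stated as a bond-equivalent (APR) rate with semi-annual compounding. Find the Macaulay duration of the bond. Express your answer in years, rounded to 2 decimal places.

1.95 years

Periodic yield y = 0.005. Discount each cash flow and weight by its period:
  t   CF        PV=CF/(1+0.005)^t    t·PV
  1       187.50       186.5672       186.5672
  2       187.50       185.6390       371.2779
  3       187.50       184.7154       554.1462
  4    10,187.50     9,986.2716    39,945.0865
  Σ                 10,543.1932    41,057.0778
Price P = Σ PV = 10,543.1932.
Macaulay duration = Σ(t·PV) / P = 41,057.0778 / 10,543.1932 = 3.89418 half-year periods.
In years: 3.89418 / 2 = 1.94709 years.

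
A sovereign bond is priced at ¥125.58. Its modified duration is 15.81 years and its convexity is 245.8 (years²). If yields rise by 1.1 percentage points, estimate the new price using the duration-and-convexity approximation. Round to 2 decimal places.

Duration effect: -D_mod·Δy = -15.81 × (+0.011) = -0.173910
Convexity effect: ½·C·(Δy)² = 0.5 × 245.8 × (0.011)² = +0.0148709
ΔP/P ≈ -0.173910 + 0.0148709 = -0.1590391
New price ≈ 125.58 × (1 - 0.1590391) = 105.607869822.

¥105.61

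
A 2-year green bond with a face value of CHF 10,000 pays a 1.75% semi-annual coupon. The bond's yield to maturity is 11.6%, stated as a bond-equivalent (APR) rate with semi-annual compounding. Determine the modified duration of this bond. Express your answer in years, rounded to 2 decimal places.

1.86 years

Periodic yield y = 0.058. First find Macaulay duration:
  t   CF        PV=CF/(1+0.058)^t    t·PV
  1        87.50        82.7032        82.7032
  2        87.50        78.1694       156.3388
  3        87.50        73.8841       221.6523
  4    10,087.50     8,050.8341    32,203.3364
  Σ                  8,285.5908    32,664.0307
P = 8,285.5908; Macaulay duration = 32,664.0307 / 8,285.5908 = 3.94227 half-year periods = 1.97113 years.
Modified duration = D_Mac / (1 + y) = 1.97113 / 1.058 = 1.86308 years.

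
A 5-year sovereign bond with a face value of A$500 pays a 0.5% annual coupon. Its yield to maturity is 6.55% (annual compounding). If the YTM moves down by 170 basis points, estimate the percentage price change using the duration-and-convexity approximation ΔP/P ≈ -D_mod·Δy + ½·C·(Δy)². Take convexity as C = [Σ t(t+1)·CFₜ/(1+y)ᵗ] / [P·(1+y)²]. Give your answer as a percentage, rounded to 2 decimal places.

With y = 0.0655:
  t   CF        PV=CF/(1+0.0655)^t    t·PV        t(t+1)·PV
  1         2.50         2.3463         2.3463           4.6926
  2         2.50         2.2021         4.4042          13.2125
  3         2.50         2.0667         6.2001          24.8005
  4         2.50         1.9397         7.7587          38.7933
  5       502.50       365.9054     1,829.5269      10,977.1614
  Σ                    374.4602     1,850.2362      11,058.6603
P = 374.4602; D_Mac = 4.94108 yrs; D_mod = 4.63733 yrs; C = 26.01297.
Duration effect: -4.63733 × (-0.017) = +0.078835
Convexity effect: 0.5 × 26.01297 × (-0.017)² = +0.0037589
ΔP/P ≈ +0.078835 + 0.0037589 = +0.082594 = +8.2594%.

+8.26%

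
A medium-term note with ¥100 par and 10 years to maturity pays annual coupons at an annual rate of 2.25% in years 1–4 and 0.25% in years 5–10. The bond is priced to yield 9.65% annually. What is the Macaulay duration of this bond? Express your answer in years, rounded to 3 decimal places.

Periodic yield y = 0.0965. Discount each cash flow and weight by its year:
  t   CF        PV=CF/(1+0.0965)^t    t·PV
  1         2.25         2.0520         2.0520
  2         2.25         1.8714         3.7428
  3         2.25         1.7067         5.1201
  4         2.25         1.5565         6.2260
  5         0.25         0.1577         0.7886
  6         0.25         0.1438         0.8631
  7         0.25         0.1312         0.9183
  8         0.25         0.1196         0.9571
  9         0.25         0.1091         0.9820
  10      100.25        39.9023       399.0231
  Σ                     47.7504       420.6730
Price P = Σ PV = 47.7504.
Macaulay duration = Σ(t·PV) / P = 420.6730 / 47.7504 = 8.80984 years.

8.810 years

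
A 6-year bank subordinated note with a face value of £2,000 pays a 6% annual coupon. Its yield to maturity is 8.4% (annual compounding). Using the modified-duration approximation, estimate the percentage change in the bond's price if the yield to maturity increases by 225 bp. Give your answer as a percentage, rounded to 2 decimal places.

Periodic yield y = 0.084. Modified duration first:
  t   CF        PV=CF/(1+0.084)^t    t·PV
  1       120.00       110.7011       110.7011
  2       120.00       102.1228       204.2456
  3       120.00        94.2092       282.6277
  4       120.00        86.9089       347.6355
  5       120.00        80.1742       400.8712
  6     2,120.00     1,306.6527     7,839.9162
  Σ                  1,780.7689     9,185.9972
P = 1,780.7689; D_Mac = 5.15844 yrs; D_mod = 5.15844/(1+0.084) = 4.75871 yrs.
ΔP/P ≈ -D_mod · Δy = -4.75871 × (+0.0225) = -0.107071 = -10.7071%.

-10.71%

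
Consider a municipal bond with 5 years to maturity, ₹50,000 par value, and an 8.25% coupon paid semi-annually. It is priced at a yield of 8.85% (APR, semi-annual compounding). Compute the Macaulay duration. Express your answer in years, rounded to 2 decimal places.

4.19 years

Periodic yield y = 0.04425. Discount each cash flow and weight by its period:
  t   CF        PV=CF/(1+0.04425)^t    t·PV
  1     2,062.50     1,975.1017     1,975.1017
  2     2,062.50     1,891.4070     3,782.8140
  3     2,062.50     1,811.2588     5,433.7764
  4     2,062.50     1,734.5069     6,938.0274
  5     2,062.50     1,661.0073     8,305.0364
  6     2,062.50     1,590.6223     9,543.7335
  7     2,062.50     1,523.2198    10,662.5384
  8     2,062.50     1,458.6735    11,669.3878
  9     2,062.50     1,396.8623    12,571.7609
  10   52,062.50    33,766.0438   337,660.4379
  Σ                 48,808.7033   408,542.6145
Price P = Σ PV = 48,808.7033.
Macaulay duration = Σ(t·PV) / P = 408,542.6145 / 48,808.7033 = 8.37028 half-year periods.
In years: 8.37028 / 2 = 4.18514 years.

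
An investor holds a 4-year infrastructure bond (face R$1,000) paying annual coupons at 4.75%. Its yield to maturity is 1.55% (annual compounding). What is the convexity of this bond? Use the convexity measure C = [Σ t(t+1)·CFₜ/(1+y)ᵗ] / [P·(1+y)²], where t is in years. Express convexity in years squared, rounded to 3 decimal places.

With y = 0.0155:
  t   CF        PV=CF/(1+0.0155)^t    t·PV        t(t+1)·PV
  1        47.50        46.7750        46.7750          93.5500
  2        47.50        46.0610        92.1221         276.3662
  3        47.50        45.3580       136.0740         544.2959
  4     1,047.50       984.9957     3,939.9827      19,699.9134
  Σ                  1,123.1897     4,214.9537      20,614.1255
P = 1,123.1897.
Convexity = Σ t(t+1)·PV / [P·(1+y)²] = 20,614.1255 / (1,123.1897 × 1.031240) = 17.79721.

17.797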